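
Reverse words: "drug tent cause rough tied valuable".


Original: "drug tent cause rough tied valuable"
Words (1..n): drug | tent | cause | rough | tied | valuable
Reversed (n..1): valuable | tied | rough | cause | tent | drug
Result = "valuable tied rough cause tent drug"


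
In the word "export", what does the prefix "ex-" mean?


Prefix: ex-
Example: export = ex- + port
Meaning = out / former


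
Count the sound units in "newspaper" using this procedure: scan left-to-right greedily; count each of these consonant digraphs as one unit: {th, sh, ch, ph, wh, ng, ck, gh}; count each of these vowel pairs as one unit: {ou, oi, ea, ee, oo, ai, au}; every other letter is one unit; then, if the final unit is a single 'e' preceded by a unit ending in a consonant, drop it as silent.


Word: "newspaper" (9 letters)
Left-to-right scan:
  [1] 'n' (letter)
  [2] 'e' (letter)
  [3] 'w' (letter)
  [4] 's' (letter)
  [5] 'p' (letter)
  [6] 'a' (letter)
  [7] 'p' (letter)
  [8] 'e' (letter)
  [9] 'r' (letter)
Units from scan: 9
Sound units = 9 units


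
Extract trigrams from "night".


Word: "night" (length 5)
Number of trigrams = 5 - 3 + 1 = 3
  Position 0: "nig"
  Position 1: "igh"
  Position 2: "ght"
Trigrams = "nig", "igh", "ght"


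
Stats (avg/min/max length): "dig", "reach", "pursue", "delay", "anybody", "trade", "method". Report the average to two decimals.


Lengths: "dig"=3, "reach"=5, "pursue"=6, "delay"=5, "anybody"=7, "trade"=5, "method"=6
Sum = 37, Count = 7
Average = 37/7 = 5.29
= avg=5.29, min=3, max=7


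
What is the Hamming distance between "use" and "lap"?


Comparing character by character (same length = 3):
  Pos 0: 'u' vs 'l' !=
  Pos 1: 's' vs 'a' !=
  Pos 2: 'e' vs 'p' !=
Hamming distance = 3


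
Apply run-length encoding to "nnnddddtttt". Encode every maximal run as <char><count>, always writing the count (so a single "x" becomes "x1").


String: "nnnddddtttt"
Scanning for consecutive runs:
  'n' x 3
  'd' x 4
  't' x 4
RLE = "n3d4t4"


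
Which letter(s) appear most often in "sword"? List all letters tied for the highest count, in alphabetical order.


Word: "sword"
Letter counts:
  'd': 1
  'o': 1
  'r': 1
  's': 1
  'w': 1
Maximum count = 1
Most frequent = 'd', 'o', 'r', 's', 'w' (1 time each)


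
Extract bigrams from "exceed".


Word: "exceed" (length 6)
Number of bigrams = 6 - 2 + 1 = 5
  Position 0: "ex"
  Position 1: "xc"
  Position 2: "ce"
  Position 3: "ee"
  Position 4: "ed"
Bigrams = "ex", "xc", "ce", "ee", "ed"


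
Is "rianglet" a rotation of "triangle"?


Word: "triangle", Candidate: "rianglet"
Method: check if candidate is substring of word+word
"triangletriangle" contains "rianglet"? Yes
Is rotation = Yes


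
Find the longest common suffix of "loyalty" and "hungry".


Word 1: "loyalty"
Word 2: "hungry"
Comparing from end:
  Pos -1: 'y' == 'y'
  Pos -2: 't' != 'r' (stop)
LCS = "y" (length 1)


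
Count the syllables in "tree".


Word: "tree"
Syllable breakdown: tree
Counting: 1 part
= 1 syllable


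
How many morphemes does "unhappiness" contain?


Word: "unhappiness"
Morphemes: un- + happi + -ness
Each morpheme carries meaning
= 3 morphemes


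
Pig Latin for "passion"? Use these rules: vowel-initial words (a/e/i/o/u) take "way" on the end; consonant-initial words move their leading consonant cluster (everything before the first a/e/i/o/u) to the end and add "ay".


Word: "passion"
Starts with consonant(s) → move to end, add 'ay'
Consonant cluster: "p"
Pig Latin = "assionpay"


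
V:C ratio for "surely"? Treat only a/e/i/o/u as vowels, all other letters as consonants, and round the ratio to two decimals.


Word: "surely"
Vowels (a,e,i,o,u): 2
Consonants: 4
Ratio = 2/4
= 0.50


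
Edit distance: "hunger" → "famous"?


Word 1: "hunger" (length 6)
Word 2: "famous" (length 6)
One optimal edit sequence (insert/delete/substitute each cost 1):
  1. substitute 'h' -> 'f'  (+1)
  2. substitute 'u' -> 'a'  (+1)
  3. substitute 'n' -> 'm'  (+1)
  4. substitute 'g' -> 'o'  (+1)
  5. substitute 'e' -> 'u'  (+1)
  6. substitute 'r' -> 's'  (+1)
Total edit operations: 6
Edit distance = 6


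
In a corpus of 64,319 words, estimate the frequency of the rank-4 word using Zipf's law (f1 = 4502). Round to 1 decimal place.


Zipf's law: f(r) = f(1) / r
f(1) = 4502
f(4) = 4502 / 4
= 1125.5 occurrences


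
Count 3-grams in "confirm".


Word: "confirm" (length 7)
Number of 3-grams = length - 3 + 1 = 7 - 3 + 1
= 5


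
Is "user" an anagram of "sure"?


Word 1: "sure" → sorted: ersu
Word 2: "user" → sorted: ersu
Same letters? ersu == ersu
Anagram = Yes


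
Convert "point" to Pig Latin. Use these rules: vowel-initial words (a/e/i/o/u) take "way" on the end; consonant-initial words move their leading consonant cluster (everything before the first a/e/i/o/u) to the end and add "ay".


Word: "point"
Starts with consonant(s) → move to end, add 'ay'
Consonant cluster: "p"
Pig Latin = "ointpay"


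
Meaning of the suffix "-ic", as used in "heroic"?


Suffix: -ic
As in: heroic -> hero + -ic
Meaning = relating to


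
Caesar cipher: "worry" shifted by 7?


Word: "worry"
Shift: 7
Each letter → (letter + shift) mod 26:
  'w' (22) + 7 = 3 → 'd'
  'o' (14) + 7 = 21 → 'v'
  'r' (17) + 7 = 24 → 'y'
  'r' (17) + 7 = 24 → 'y'
  'y' (24) + 7 = 5 → 'f'
Result = "dvyyf"


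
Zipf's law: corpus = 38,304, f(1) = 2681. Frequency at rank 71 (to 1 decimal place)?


Zipf's law: f(r) = f(1) / r
f(1) = 2681
f(71) = 2681 / 71
= 37.8 occurrences


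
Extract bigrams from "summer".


Word: "summer" (length 6)
Number of bigrams = 6 - 2 + 1 = 5
  Position 0: "su"
  Position 1: "um"
  Position 2: "mm"
  Position 3: "me"
  Position 4: "er"
Bigrams = "su", "um", "mm", "me", "er"


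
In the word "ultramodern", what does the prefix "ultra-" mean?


Prefix: ultra-
Example: ultramodern = ultra- + modern
Meaning = beyond


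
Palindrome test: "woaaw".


Word: "woaaw"
Reversed: "waaow"
Forward == Backward? woaaw != waaow
Palindrome = No


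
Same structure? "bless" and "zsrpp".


Pattern of "bless": [0, 1, 2, 3, 3]
Pattern of "zsrpp": [0, 1, 2, 3, 3]
Patterns match
Same pattern = Yes


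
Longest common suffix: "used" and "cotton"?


Word 1: "used"
Word 2: "cotton"
Comparing from end:
  Pos -1: 'd' != 'n' (stop)
LCS = "" (length 0)


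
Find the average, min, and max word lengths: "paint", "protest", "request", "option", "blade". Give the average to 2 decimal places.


Lengths: "paint"=5, "protest"=7, "request"=7, "option"=6, "blade"=5
Sum = 30, Count = 5
Average = 30/5 = 6.00
= avg=6.00, min=5, max=7


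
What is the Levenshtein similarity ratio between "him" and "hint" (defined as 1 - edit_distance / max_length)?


Word 1: "him" (length 3)
Word 2: "hint" (length 4)
One optimal edit sequence:
  1. keep 'h'
  2. keep 'i'
  3. insert 'n'  (+1)
  4. substitute 'm' -> 't'  (+1)
Edit distance = 2
Max length = max(3, 4) = 4
Similarity = 1 - 2/4
= 0.5000


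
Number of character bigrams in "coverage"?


Word: "coverage" (length 8)
Number of 2-grams = length - 2 + 1 = 8 - 2 + 1
= 7


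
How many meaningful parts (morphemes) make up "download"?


Word: "download"
Morphemes: down- / load
Each morpheme carries meaning
= 2 morphemes


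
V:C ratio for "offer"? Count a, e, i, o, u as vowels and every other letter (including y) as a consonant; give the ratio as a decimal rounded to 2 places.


Word: "offer"
Vowels (a,e,i,o,u): 2
Consonants: 3
Ratio = 2/3
= 0.67


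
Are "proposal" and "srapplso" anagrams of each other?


Word 1: "proposal" → sorted: aloopprs
Word 2: "srapplso" → sorted: alopprss
Same letters? aloopprs != alopprss
Anagram = No


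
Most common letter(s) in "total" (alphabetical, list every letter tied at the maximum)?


Word: "total"
Letter counts:
  'a': 1
  'l': 1
  'o': 1
  't': 2
Maximum count = 2
Most frequent = 't' (2 times each)


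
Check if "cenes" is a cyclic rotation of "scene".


Word: "scene", Candidate: "cenes"
Method: check if candidate is substring of word+word
"scenescene" contains "cenes"? Yes
Is rotation = Yes


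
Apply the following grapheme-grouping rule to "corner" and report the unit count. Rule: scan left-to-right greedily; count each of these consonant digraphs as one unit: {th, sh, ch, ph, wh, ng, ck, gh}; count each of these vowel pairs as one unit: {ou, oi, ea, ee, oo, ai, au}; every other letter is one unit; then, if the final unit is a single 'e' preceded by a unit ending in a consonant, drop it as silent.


Word: "corner" (6 letters)
Left-to-right scan:
  [1] 'c' (letter)
  [2] 'o' (letter)
  [3] 'r' (letter)
  [4] 'n' (letter)
  [5] 'e' (letter)
  [6] 'r' (letter)
Units from scan: 6
Sound units = 6 units


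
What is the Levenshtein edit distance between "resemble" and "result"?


Word 1: "resemble" (length 8)
Word 2: "result" (length 6)
One optimal edit sequence (insert/delete/substitute each cost 1):
  1. keep 'r'
  2. keep 'e'
  3. keep 's'
  4. delete 'e'  (+1)
  5. delete 'm'  (+1)
  6. substitute 'b' -> 'u'  (+1)
  7. keep 'l'
  8. substitute 'e' -> 't'  (+1)
Total edit operations: 4
Edit distance = 4


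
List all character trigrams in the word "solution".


Word: "solution" (length 8)
Number of trigrams = 8 - 3 + 1 = 6
  Position 0: "sol"
  Position 1: "olu"
  Position 2: "lut"
  Position 3: "uti"
  Position 4: "tio"
  Position 5: "ion"
Trigrams = "sol", "olu", "lut", "uti", "tio", "ion"


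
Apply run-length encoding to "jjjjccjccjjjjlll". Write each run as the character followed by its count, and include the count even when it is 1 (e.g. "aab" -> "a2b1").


String: "jjjjccjccjjjjlll"
Scanning for consecutive runs:
  'j' x 4
  'c' x 2
  'j' x 1
  'c' x 2
  'j' x 4
  'l' x 3
RLE = "j4c2j1c2j4l3"


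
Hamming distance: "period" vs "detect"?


Comparing character by character (same length = 6):
  Pos 0: 'p' vs 'd' !=
  Pos 1: 'e' vs 'e' =
  Pos 2: 'r' vs 't' !=
  Pos 3: 'i' vs 'e' !=
  Pos 4: 'o' vs 'c' !=
  Pos 5: 'd' vs 't' !=
Hamming distance = 5


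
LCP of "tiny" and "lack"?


Word 1: "tiny"
Word 2: "lack"
Comparing from start:
  Pos 0: 't' != 'l' (stop)
LCP = "" (length 0)


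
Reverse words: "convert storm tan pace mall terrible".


Original: "convert storm tan pace mall terrible"
Words (1..n): convert | storm | tan | pace | mall | terrible
Reversed (n..1): terrible | mall | pace | tan | storm | convert
Result = "terrible mall pace tan storm convert"


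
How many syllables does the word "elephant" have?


Word: "elephant"
Syllable breakdown: el | e | phant
Counting: 3 parts
= 3 syllables


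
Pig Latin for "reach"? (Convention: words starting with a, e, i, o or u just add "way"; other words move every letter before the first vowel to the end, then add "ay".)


Word: "reach"
Starts with consonant(s) → move to end, add 'ay'
Consonant cluster: "r"
Pig Latin = "eachray"


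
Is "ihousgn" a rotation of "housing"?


Word: "housing", Candidate: "ihousgn"
Method: check if candidate is substring of word+word
"housinghousing" contains "ihousgn"? No
Is rotation = No


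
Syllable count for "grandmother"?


Word: "grandmother"
Syllable breakdown: grand / moth / er
Counting: 3 parts
= 3 syllables


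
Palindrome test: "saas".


Word: "saas"
Reversed: "saas"
Forward == Backward? saas == saas
Palindrome = Yes


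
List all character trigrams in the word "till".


Word: "till" (length 4)
Number of trigrams = 4 - 3 + 1 = 2
  Position 0: "til"
  Position 1: "ill"
Trigrams = "til", "ill"


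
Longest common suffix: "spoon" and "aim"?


Word 1: "spoon"
Word 2: "aim"
Comparing from end:
  Pos -1: 'n' != 'm' (stop)
LCS = "" (length 0)


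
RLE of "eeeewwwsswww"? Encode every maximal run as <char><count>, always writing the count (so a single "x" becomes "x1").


String: "eeeewwwsswww"
Scanning for consecutive runs:
  'e' x 4
  'w' x 3
  's' x 2
  'w' x 3
RLE = "e4w3s2w3"


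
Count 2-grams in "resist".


Word: "resist" (length 6)
Number of 2-grams = length - 2 + 1 = 6 - 2 + 1
= 5


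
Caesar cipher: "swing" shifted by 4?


Word: "swing"
Shift: 4
Each letter → (letter + shift) mod 26:
  's' (18) + 4 = 22 → 'w'
  'w' (22) + 4 = 0 → 'a'
  'i' (8) + 4 = 12 → 'm'
  'n' (13) + 4 = 17 → 'r'
  'g' (6) + 4 = 10 → 'k'
Result = "wamrk"


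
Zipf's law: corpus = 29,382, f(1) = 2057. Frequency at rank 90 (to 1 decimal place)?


Zipf's law: f(r) = f(1) / r
f(1) = 2057
f(90) = 2057 / 90
= 22.9 occurrences


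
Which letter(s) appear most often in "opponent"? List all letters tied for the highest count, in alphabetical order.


Word: "opponent"
Letter counts:
  'e': 1
  'n': 2
  'o': 2
  'p': 2
  't': 1
Maximum count = 2
Most frequent = 'n', 'o', 'p' (2 times each)


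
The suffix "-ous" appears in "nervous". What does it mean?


Suffix: -ous
Example: nervous = nerve + -ous, with a spelling change
Meaning = having quality of


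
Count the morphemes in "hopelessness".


Word: "hopelessness"
Morphemes: hope + -less + -ness
Each morpheme carries meaning
= 3 morphemes


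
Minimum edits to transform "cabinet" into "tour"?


Word 1: "cabinet" (length 7)
Word 2: "tour" (length 4)
One optimal edit sequence (insert/delete/substitute each cost 1):
  1. delete 'c'  (+1)
  2. delete 'a'  (+1)
  3. delete 'b'  (+1)
  4. substitute 'i' -> 't'  (+1)
  5. substitute 'n' -> 'o'  (+1)
  6. substitute 'e' -> 'u'  (+1)
  7. substitute 't' -> 'r'  (+1)
Total edit operations: 7
Edit distance = 7


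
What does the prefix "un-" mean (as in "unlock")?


Prefix: un-
As in: unlock -> un- + lock
Meaning = not / reverse


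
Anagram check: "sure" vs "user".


Word 1: "sure" → sorted: ersu
Word 2: "user" → sorted: ersu
Same letters? ersu == ersu
Anagram = Yes


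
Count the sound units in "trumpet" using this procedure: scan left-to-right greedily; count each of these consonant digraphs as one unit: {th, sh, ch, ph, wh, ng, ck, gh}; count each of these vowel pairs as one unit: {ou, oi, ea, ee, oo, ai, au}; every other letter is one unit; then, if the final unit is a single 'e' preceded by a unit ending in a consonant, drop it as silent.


Word: "trumpet" (7 letters)
Left-to-right scan:
  1. 't' (letter)
  2. 'r' (letter)
  3. 'u' (letter)
  4. 'm' (letter)
  5. 'p' (letter)
  6. 'e' (letter)
  7. 't' (letter)
Units from scan: 7
Sound units = 7 units


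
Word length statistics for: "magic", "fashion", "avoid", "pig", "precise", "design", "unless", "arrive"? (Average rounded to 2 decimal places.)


Lengths: "magic"=5, "fashion"=7, "avoid"=5, "pig"=3, "precise"=7, "design"=6, "unless"=6, "arrive"=6
Sum = 45, Count = 8
Average = 45/8 = 5.63
= avg=5.63, min=3, max=7


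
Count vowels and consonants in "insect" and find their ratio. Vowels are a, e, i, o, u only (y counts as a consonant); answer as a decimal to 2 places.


Word: "insect"
Vowels (a,e,i,o,u): 2
Consonants: 4
Ratio = 2/4
= 0.50


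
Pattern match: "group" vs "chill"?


Pattern of "group": [0, 1, 2, 3, 4]
Pattern of "chill": [0, 1, 2, 3, 3]
Patterns do not match
Same pattern = No


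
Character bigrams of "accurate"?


Word: "accurate" (length 8)
Number of bigrams = 8 - 2 + 1 = 7
  Position 0: "ac"
  Position 1: "cc"
  Position 2: "cu"
  Position 3: "ur"
  Position 4: "ra"
  Position 5: "at"
  Position 6: "te"
Bigrams = "ac", "cc", "cu", "ur", "ra", "at", "te"


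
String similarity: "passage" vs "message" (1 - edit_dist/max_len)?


Word 1: "passage" (length 7)
Word 2: "message" (length 7)
One optimal edit sequence:
  1. substitute 'p' -> 'm'  (+1)
  2. substitute 'a' -> 'e'  (+1)
  3. keep 's'
  4. keep 's'
  5. keep 'a'
  6. keep 'g'
  7. keep 'e'
Edit distance = 2
Max length = max(7, 7) = 7
Similarity = 1 - 2/7
= 0.7143


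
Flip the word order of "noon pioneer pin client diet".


Original: "noon pioneer pin client diet"
Words (1..n): noon | pioneer | pin | client | diet
Reversed (n..1): diet | client | pin | pioneer | noon
Result = "diet client pin pioneer noon"


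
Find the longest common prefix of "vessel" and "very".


Word 1: "vessel"
Word 2: "very"
Comparing from start:
  Pos 0: 'v' == 'v'
  Pos 1: 'e' == 'e'
  Pos 2: 's' != 'r' (stop)
LCP = "ve" (length 2)


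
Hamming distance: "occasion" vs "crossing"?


Comparing character by character (same length = 8):
  Pos 0: 'o' vs 'c' !=
  Pos 1: 'c' vs 'r' !=
  Pos 2: 'c' vs 'o' !=
  Pos 3: 'a' vs 's' !=
  Pos 4: 's' vs 's' =
  Pos 5: 'i' vs 'i' =
  Pos 6: 'o' vs 'n' !=
  Pos 7: 'n' vs 'g' !=
Hamming distance = 6


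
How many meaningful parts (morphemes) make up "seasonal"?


Word: "seasonal"
Morphemes: season | -al
Each morpheme carries meaning
= 2 morphemes


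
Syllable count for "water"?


Word: "water"
Syllable breakdown: wa · ter
Counting: 2 parts
= 2 syllables


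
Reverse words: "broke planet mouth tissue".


Original: "broke planet mouth tissue"
Words (1..n): broke | planet | mouth | tissue
Reversed (n..1): tissue | mouth | planet | broke
Result = "tissue mouth planet broke"


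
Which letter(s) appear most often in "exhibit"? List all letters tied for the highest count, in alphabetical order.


Word: "exhibit"
Letter counts:
  'b': 1
  'e': 1
  'h': 1
  'i': 2
  't': 1
  'x': 1
Maximum count = 2
Most frequent = 'i' (2 times each)


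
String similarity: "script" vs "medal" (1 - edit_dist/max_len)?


Word 1: "script" (length 6)
Word 2: "medal" (length 5)
One optimal edit sequence:
  1. delete 's'  (+1)
  2. substitute 'c' -> 'm'  (+1)
  3. substitute 'r' -> 'e'  (+1)
  4. substitute 'i' -> 'd'  (+1)
  5. substitute 'p' -> 'a'  (+1)
  6. substitute 't' -> 'l'  (+1)
Edit distance = 6
Max length = max(6, 5) = 6
Similarity = 1 - 6/6
= 0.0000


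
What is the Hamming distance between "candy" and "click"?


Comparing character by character (same length = 5):
  Pos 0: 'c' vs 'c' =
  Pos 1: 'a' vs 'l' !=
  Pos 2: 'n' vs 'i' !=
  Pos 3: 'd' vs 'c' !=
  Pos 4: 'y' vs 'k' !=
Hamming distance = 4


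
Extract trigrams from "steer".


Word: "steer" (length 5)
Number of trigrams = 5 - 3 + 1 = 3
  Position 0: "ste"
  Position 1: "tee"
  Position 2: "eer"
Trigrams = "ste", "tee", "eer"


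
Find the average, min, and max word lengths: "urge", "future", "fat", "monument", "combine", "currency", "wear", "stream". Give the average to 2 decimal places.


Lengths: "urge"=4, "future"=6, "fat"=3, "monument"=8, "combine"=7, "currency"=8, "wear"=4, "stream"=6
Sum = 46, Count = 8
Average = 46/8 = 5.75
= avg=5.75, min=3, max=8


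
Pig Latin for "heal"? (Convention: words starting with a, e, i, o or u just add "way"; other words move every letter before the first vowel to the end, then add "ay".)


Word: "heal"
Starts with consonant(s) → move to end, add 'ay'
Consonant cluster: "h"
Pig Latin = "ealhay"


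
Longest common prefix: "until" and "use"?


Word 1: "until"
Word 2: "use"
Comparing from start:
  Pos 0: 'u' == 'u'
  Pos 1: 'n' != 's' (stop)
LCP = "u" (length 1)


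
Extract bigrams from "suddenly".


Word: "suddenly" (length 8)
Number of bigrams = 8 - 2 + 1 = 7
  Position 0: "su"
  Position 1: "ud"
  Position 2: "dd"
  Position 3: "de"
  Position 4: "en"
  Position 5: "nl"
  Position 6: "ly"
Bigrams = "su", "ud", "dd", "de", "en", "nl", "ly"


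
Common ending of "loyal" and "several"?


Word 1: "loyal"
Word 2: "several"
Comparing from end:
  Pos -1: 'l' == 'l'
  Pos -2: 'a' == 'a'
  Pos -3: 'y' != 'r' (stop)
LCS = "al" (length 2)


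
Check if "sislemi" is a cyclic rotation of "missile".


Word: "missile", Candidate: "sislemi"
Method: check if candidate is substring of word+word
"missilemissile" contains "sislemi"? No
Is rotation = No


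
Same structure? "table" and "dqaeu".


Pattern of "table": [0, 1, 2, 3, 4]
Pattern of "dqaeu": [0, 1, 2, 3, 4]
Patterns match
Same pattern = Yes


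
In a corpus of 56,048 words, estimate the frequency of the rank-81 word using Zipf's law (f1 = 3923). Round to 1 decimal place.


Zipf's law: f(r) = f(1) / r
f(1) = 3923
f(81) = 3923 / 81
= 48.4 occurrences


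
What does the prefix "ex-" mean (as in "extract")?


Prefix: ex-
Example: extract = ex- + tract
Meaning = out / former


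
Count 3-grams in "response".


Word: "response" (length 8)
Number of 3-grams = length - 3 + 1 = 8 - 3 + 1
= 6


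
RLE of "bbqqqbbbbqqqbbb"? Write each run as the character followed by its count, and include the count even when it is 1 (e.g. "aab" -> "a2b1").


String: "bbqqqbbbbqqqbbb"
Scanning for consecutive runs:
  'b' x 2
  'q' x 3
  'b' x 4
  'q' x 3
  'b' x 3
RLE = "b2q3b4q3b3"


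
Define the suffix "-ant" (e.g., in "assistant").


Suffix: -ant
As in: assistant -> assist + -ant
Meaning = one who / that which


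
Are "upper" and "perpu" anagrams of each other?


Word 1: "upper" → sorted: eppru
Word 2: "perpu" → sorted: eppru
Same letters? eppru == eppru
Anagram = Yes


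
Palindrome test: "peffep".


Word: "peffep"
Reversed: "peffep"
Forward == Backward? peffep == peffep
Palindrome = Yes


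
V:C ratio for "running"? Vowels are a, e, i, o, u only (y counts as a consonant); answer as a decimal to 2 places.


Word: "running"
Vowels (a,e,i,o,u): 2
Consonants: 5
Ratio = 2/5
= 0.40


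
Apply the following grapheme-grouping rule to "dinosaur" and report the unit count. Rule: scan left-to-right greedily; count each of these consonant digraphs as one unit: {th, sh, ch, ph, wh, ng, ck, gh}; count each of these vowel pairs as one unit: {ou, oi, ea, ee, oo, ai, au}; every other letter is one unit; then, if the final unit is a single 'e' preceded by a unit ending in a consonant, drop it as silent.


Word: "dinosaur" (8 letters)
Left-to-right scan:
  1. 'd' (letter)
  2. 'i' (letter)
  3. 'n' (letter)
  4. 'o' (letter)
  5. 's' (letter)
  6. 'au' (vowel-pair)
  7. 'r' (letter)
Units from scan: 7
Sound units = 7 units


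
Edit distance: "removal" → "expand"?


Word 1: "removal" (length 7)
Word 2: "expand" (length 6)
One optimal edit sequence (insert/delete/substitute each cost 1):
  1. delete 'r'  (+1)
  2. keep 'e'
  3. substitute 'm' -> 'x'  (+1)
  4. substitute 'o' -> 'p'  (+1)
  5. substitute 'v' -> 'a'  (+1)
  6. substitute 'a' -> 'n'  (+1)
  7. substitute 'l' -> 'd'  (+1)
Total edit operations: 6
Edit distance = 6


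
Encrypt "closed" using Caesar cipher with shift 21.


Word: "closed"
Shift: 21
Each letter → (letter + shift) mod 26:
  'c' (2) + 21 = 23 → 'x'
  'l' (11) + 21 = 6 → 'g'
  'o' (14) + 21 = 9 → 'j'
  's' (18) + 21 = 13 → 'n'
  'e' (4) + 21 = 25 → 'z'
  'd' (3) + 21 = 24 → 'y'
Result = "xgjnzy"


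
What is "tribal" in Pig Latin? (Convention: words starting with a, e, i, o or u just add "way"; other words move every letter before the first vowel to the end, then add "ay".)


Word: "tribal"
Starts with consonant(s) → move to end, add 'ay'
Consonant cluster: "tr"
Pig Latin = "ibaltray"


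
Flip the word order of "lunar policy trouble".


Original: "lunar policy trouble"
Words (1..n): lunar | policy | trouble
Reversed (n..1): trouble | policy | lunar
Result = "trouble policy lunar"


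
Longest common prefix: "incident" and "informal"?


Word 1: "incident"
Word 2: "informal"
Comparing from start:
  Pos 0: 'i' == 'i'
  Pos 1: 'n' == 'n'
  Pos 2: 'c' != 'f' (stop)
LCP = "in" (length 2)


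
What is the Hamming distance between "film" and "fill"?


Comparing character by character (same length = 4):
  Pos 0: 'f' vs 'f' =
  Pos 1: 'i' vs 'i' =
  Pos 2: 'l' vs 'l' =
  Pos 3: 'm' vs 'l' !=
Hamming distance = 1


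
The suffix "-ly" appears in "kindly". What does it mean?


Suffix: -ly
As in: kindly -> kind + -ly
Meaning = in a manner


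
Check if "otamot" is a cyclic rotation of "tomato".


Word: "tomato", Candidate: "otamot"
Method: check if candidate is substring of word+word
"tomatotomato" contains "otamot"? No
Is rotation = No


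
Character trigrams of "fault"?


Word: "fault" (length 5)
Number of trigrams = 5 - 3 + 1 = 3
  Position 0: "fau"
  Position 1: "aul"
  Position 2: "ult"
Trigrams = "fau", "aul", "ult"


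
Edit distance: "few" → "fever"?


Word 1: "few" (length 3)
Word 2: "fever" (length 5)
One optimal edit sequence (insert/delete/substitute each cost 1):
  1. keep 'f'
  2. insert 'e'  (+1)
  3. insert 'v'  (+1)
  4. keep 'e'
  5. substitute 'w' -> 'r'  (+1)
Total edit operations: 3
Edit distance = 3


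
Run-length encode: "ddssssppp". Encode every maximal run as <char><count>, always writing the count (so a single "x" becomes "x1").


String: "ddssssppp"
Scanning for consecutive runs:
  'd' x 2
  's' x 4
  'p' x 3
RLE = "d2s4p3"


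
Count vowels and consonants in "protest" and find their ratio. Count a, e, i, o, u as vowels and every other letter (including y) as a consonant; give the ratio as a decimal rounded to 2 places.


Word: "protest"
Vowels (a,e,i,o,u): 2
Consonants: 5
Ratio = 2/5
= 0.40


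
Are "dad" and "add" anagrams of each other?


Word 1: "dad" → sorted: add
Word 2: "add" → sorted: add
Same letters? add == add
Anagram = Yes


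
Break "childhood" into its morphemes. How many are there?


Word: "childhood"
Morphemes: child | -hood
Each morpheme carries meaning
= 2 morphemes


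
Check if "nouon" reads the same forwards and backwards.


Word: "nouon"
Reversed: "nouon"
Forward == Backward? nouon == nouon
Palindrome = Yes


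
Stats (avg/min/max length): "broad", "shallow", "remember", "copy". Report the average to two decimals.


Lengths: "broad"=5, "shallow"=7, "remember"=8, "copy"=4
Sum = 24, Count = 4
Average = 24/4 = 6.00
= avg=6.00, min=4, max=8


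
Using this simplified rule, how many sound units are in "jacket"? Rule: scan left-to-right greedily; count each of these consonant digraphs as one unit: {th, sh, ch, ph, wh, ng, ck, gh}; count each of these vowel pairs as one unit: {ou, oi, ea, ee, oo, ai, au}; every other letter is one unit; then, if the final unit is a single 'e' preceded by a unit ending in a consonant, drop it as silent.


Word: "jacket" (6 letters)
Left-to-right scan:
  1. 'j' (letter)
  2. 'a' (letter)
  3. 'ck' (digraph)
  4. 'e' (letter)
  5. 't' (letter)
Units from scan: 5
Sound units = 5 units


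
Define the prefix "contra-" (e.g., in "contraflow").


Prefix: contra-
Example: contraflow (contra- + flow)
Meaning = against


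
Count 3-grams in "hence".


Word: "hence" (length 5)
Number of 3-grams = length - 3 + 1 = 5 - 3 + 1
= 3


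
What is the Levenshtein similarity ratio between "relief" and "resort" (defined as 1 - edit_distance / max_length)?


Word 1: "relief" (length 6)
Word 2: "resort" (length 6)
One optimal edit sequence:
  1. keep 'r'
  2. keep 'e'
  3. substitute 'l' -> 's'  (+1)
  4. substitute 'i' -> 'o'  (+1)
  5. substitute 'e' -> 'r'  (+1)
  6. substitute 'f' -> 't'  (+1)
Edit distance = 4
Max length = max(6, 6) = 6
Similarity = 1 - 4/6
= 0.3333


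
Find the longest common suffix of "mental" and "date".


Word 1: "mental"
Word 2: "date"
Comparing from end:
  Pos -1: 'l' != 'e' (stop)
LCS = "" (length 0)


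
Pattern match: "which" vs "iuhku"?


Pattern of "which": [0, 1, 2, 3, 1]
Pattern of "iuhku": [0, 1, 2, 3, 1]
Patterns match
Same pattern = Yes


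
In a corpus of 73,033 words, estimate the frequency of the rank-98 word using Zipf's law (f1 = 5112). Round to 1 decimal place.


Zipf's law: f(r) = f(1) / r
f(1) = 5112
f(98) = 5112 / 98
= 52.2 occurrences


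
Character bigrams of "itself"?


Word: "itself" (length 6)
Number of bigrams = 6 - 2 + 1 = 5
  Position 0: "it"
  Position 1: "ts"
  Position 2: "se"
  Position 3: "el"
  Position 4: "lf"
Bigrams = "it", "ts", "se", "el", "lf"


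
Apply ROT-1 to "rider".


Word: "rider"
Shift: 1
Each letter → (letter + shift) mod 26:
  'r' (17) + 1 = 18 → 's'
  'i' (8) + 1 = 9 → 'j'
  'd' (3) + 1 = 4 → 'e'
  'e' (4) + 1 = 5 → 'f'
  'r' (17) + 1 = 18 → 's'
Result = "sjefs"


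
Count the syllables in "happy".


Word: "happy"
Syllable breakdown: hap · py
Counting: 2 parts
= 2 syllables


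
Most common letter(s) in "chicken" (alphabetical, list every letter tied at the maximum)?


Word: "chicken"
Letter counts:
  'c': 2
  'e': 1
  'h': 1
  'i': 1
  'k': 1
  'n': 1
Maximum count = 2
Most frequent = 'c' (2 times each)


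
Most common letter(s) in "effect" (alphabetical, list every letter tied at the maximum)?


Word: "effect"
Letter counts:
  'c': 1
  'e': 2
  'f': 2
  't': 1
Maximum count = 2
Most frequent = 'e', 'f' (2 times each)


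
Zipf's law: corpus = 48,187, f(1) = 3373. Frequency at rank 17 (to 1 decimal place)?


Zipf's law: f(r) = f(1) / r
f(1) = 3373
f(17) = 3373 / 17
= 198.4 occurrences


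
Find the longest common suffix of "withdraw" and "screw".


Word 1: "withdraw"
Word 2: "screw"
Comparing from end:
  Pos -1: 'w' == 'w'
  Pos -2: 'a' != 'e' (stop)
LCS = "w" (length 1)


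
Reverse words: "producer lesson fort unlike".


Original: "producer lesson fort unlike"
Words (1..n): producer | lesson | fort | unlike
Reversed (n..1): unlike | fort | lesson | producer
Result = "unlike fort lesson producer"


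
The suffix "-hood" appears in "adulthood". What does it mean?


Suffix: -hood
As in: adulthood -> adult + -hood
Meaning = state / condition


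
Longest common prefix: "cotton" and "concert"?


Word 1: "cotton"
Word 2: "concert"
Comparing from start:
  Pos 0: 'c' == 'c'
  Pos 1: 'o' == 'o'
  Pos 2: 't' != 'n' (stop)
LCP = "co" (length 2)


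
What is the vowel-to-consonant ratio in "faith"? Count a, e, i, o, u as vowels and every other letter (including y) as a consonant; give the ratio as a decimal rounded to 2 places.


Word: "faith"
Vowels (a,e,i,o,u): 2
Consonants: 3
Ratio = 2/3
= 0.67


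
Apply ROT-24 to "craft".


Word: "craft"
Shift: 24
Each letter → (letter + shift) mod 26:
  'c' (2) + 24 = 0 → 'a'
  'r' (17) + 24 = 15 → 'p'
  'a' (0) + 24 = 24 → 'y'
  'f' (5) + 24 = 3 → 'd'
  't' (19) + 24 = 17 → 'r'
Result = "apydr"


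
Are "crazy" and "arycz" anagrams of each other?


Word 1: "crazy" → sorted: acryz
Word 2: "arycz" → sorted: acryz
Same letters? acryz == acryz
Anagram = Yes


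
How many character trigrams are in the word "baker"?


Word: "baker" (length 5)
Number of 3-grams = length - 3 + 1 = 5 - 3 + 1
= 3


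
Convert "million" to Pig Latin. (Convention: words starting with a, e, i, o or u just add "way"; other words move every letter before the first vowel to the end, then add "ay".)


Word: "million"
Starts with consonant(s) → move to end, add 'ay'
Consonant cluster: "m"
Pig Latin = "illionmay"


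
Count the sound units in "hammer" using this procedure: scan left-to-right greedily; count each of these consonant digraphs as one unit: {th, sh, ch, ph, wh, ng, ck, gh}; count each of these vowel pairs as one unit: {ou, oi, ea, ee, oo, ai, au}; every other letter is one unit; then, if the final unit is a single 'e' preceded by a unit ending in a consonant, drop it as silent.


Word: "hammer" (6 letters)
Left-to-right scan:
  [1] 'h' (letter)
  [2] 'a' (letter)
  [3] 'm' (letter)
  [4] 'm' (letter)
  [5] 'e' (letter)
  [6] 'r' (letter)
Units from scan: 6
Sound units = 6 units


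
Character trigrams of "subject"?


Word: "subject" (length 7)
Number of trigrams = 7 - 3 + 1 = 5
  Position 0: "sub"
  Position 1: "ubj"
  Position 2: "bje"
  Position 3: "jec"
  Position 4: "ect"
Trigrams = "sub", "ubj", "bje", "jec", "ect"


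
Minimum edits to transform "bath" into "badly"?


Word 1: "bath" (length 4)
Word 2: "badly" (length 5)
One optimal edit sequence (insert/delete/substitute each cost 1):
  1. keep 'b'
  2. keep 'a'
  3. insert 'd'  (+1)
  4. substitute 't' -> 'l'  (+1)
  5. substitute 'h' -> 'y'  (+1)
Total edit operations: 3
Edit distance = 3


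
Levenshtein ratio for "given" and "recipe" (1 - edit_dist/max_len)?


Word 1: "given" (length 5)
Word 2: "recipe" (length 6)
One optimal edit sequence:
  1. insert 'r'  (+1)
  2. insert 'e'  (+1)
  3. substitute 'g' -> 'c'  (+1)
  4. keep 'i'
  5. substitute 'v' -> 'p'  (+1)
  6. keep 'e'
  7. delete 'n'  (+1)
Edit distance = 5
Max length = max(5, 6) = 6
Similarity = 1 - 5/6
= 0.1667


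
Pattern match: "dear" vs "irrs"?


Pattern of "dear": [0, 1, 2, 3]
Pattern of "irrs": [0, 1, 1, 2]
Patterns do not match
Same pattern = No


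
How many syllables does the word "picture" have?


Word: "picture"
Syllable breakdown: pic · ture
Counting: 2 parts
= 2 syllables


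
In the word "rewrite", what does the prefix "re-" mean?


Prefix: re-
Example: rewrite (re- + write)
Meaning = again


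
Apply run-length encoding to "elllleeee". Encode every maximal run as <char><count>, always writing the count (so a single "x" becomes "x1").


String: "elllleeee"
Scanning for consecutive runs:
  'e' x 1
  'l' x 4
  'e' x 4
RLE = "e1l4e4"


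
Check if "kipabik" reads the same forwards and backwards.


Word: "kipabik"
Reversed: "kibapik"
Forward == Backward? kipabik != kibapik
Palindrome = No


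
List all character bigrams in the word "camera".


Word: "camera" (length 6)
Number of bigrams = 6 - 2 + 1 = 5
  Position 0: "ca"
  Position 1: "am"
  Position 2: "me"
  Position 3: "er"
  Position 4: "ra"
Bigrams = "ca", "am", "me", "er", "ra"


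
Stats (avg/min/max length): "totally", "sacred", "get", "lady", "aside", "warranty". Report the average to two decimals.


Lengths: "totally"=7, "sacred"=6, "get"=3, "lady"=4, "aside"=5, "warranty"=8
Sum = 33, Count = 6
Average = 33/6 = 5.50
= avg=5.50, min=3, max=8


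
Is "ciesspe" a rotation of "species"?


Word: "species", Candidate: "ciesspe"
Method: check if candidate is substring of word+word
"speciesspecies" contains "ciesspe"? Yes
Is rotation = Yes


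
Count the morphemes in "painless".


Word: "painless"
Morphemes: pain + -less
Each morpheme carries meaning
= 2 morphemes


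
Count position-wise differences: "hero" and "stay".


Comparing character by character (same length = 4):
  Pos 0: 'h' vs 's' !=
  Pos 1: 'e' vs 't' !=
  Pos 2: 'r' vs 'a' !=
  Pos 3: 'o' vs 'y' !=
Hamming distance = 4


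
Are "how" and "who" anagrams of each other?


Word 1: "how" → sorted: how
Word 2: "who" → sorted: how
Same letters? how == how
Anagram = Yes


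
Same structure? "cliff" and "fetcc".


Pattern of "cliff": [0, 1, 2, 3, 3]
Pattern of "fetcc": [0, 1, 2, 3, 3]
Patterns match
Same pattern = Yes


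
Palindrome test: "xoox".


Word: "xoox"
Reversed: "xoox"
Forward == Backward? xoox == xoox
Palindrome = Yes


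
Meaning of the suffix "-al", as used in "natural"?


Suffix: -al
Example: natural (nature + -al, with a spelling change)
Meaning = relating to


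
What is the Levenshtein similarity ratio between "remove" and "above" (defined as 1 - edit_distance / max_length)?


Word 1: "remove" (length 6)
Word 2: "above" (length 5)
One optimal edit sequence:
  1. delete 'r'  (+1)
  2. substitute 'e' -> 'a'  (+1)
  3. substitute 'm' -> 'b'  (+1)
  4. keep 'o'
  5. keep 'v'
  6. keep 'e'
Edit distance = 3
Max length = max(6, 5) = 6
Similarity = 1 - 3/6
= 0.5000


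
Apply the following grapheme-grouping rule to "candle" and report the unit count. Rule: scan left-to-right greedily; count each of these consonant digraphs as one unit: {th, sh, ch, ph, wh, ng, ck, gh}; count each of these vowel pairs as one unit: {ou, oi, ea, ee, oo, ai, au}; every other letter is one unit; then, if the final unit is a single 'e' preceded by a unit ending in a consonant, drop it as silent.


Word: "candle" (6 letters)
Left-to-right scan:
  1. 'c' (letter)
  2. 'a' (letter)
  3. 'n' (letter)
  4. 'd' (letter)
  5. 'l' (letter)
  6. 'e' (letter)
Units from scan: 6
Final unit is 'e' after a consonant -> drop as silent (-1)
Sound units = 5 units


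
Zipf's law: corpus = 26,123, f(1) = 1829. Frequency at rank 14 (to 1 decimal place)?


Zipf's law: f(r) = f(1) / r
f(1) = 1829
f(14) = 1829 / 14
= 130.6 occurrences


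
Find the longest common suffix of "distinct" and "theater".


Word 1: "distinct"
Word 2: "theater"
Comparing from end:
  Pos -1: 't' != 'r' (stop)
LCS = "" (length 0)


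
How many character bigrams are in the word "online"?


Word: "online" (length 6)
Number of 2-grams = length - 2 + 1 = 6 - 2 + 1
= 5


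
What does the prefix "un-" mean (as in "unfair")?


Prefix: un-
Example: unfair = un- + fair
Meaning = not / reverse


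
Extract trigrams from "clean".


Word: "clean" (length 5)
Number of trigrams = 5 - 3 + 1 = 3
  Position 0: "cle"
  Position 1: "lea"
  Position 2: "ean"
Trigrams = "cle", "lea", "ean"


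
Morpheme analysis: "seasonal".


Word: "seasonal"
Morphemes: season + -al
Each morpheme carries meaning
= 2 morphemes


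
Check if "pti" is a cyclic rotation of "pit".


Word: "pit", Candidate: "pti"
Method: check if candidate is substring of word+word
"pitpit" contains "pti"? No
Is rotation = No


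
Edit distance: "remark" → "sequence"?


Word 1: "remark" (length 6)
Word 2: "sequence" (length 8)
One optimal edit sequence (insert/delete/substitute each cost 1):
  1. substitute 'r' -> 's'  (+1)
  2. keep 'e'
  3. insert 'q'  (+1)
  4. insert 'u'  (+1)
  5. substitute 'm' -> 'e'  (+1)
  6. substitute 'a' -> 'n'  (+1)
  7. substitute 'r' -> 'c'  (+1)
  8. substitute 'k' -> 'e'  (+1)
Total edit operations: 7
Edit distance = 7


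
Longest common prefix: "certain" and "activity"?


Word 1: "certain"
Word 2: "activity"
Comparing from start:
  Pos 0: 'c' != 'a' (stop)
LCP = "" (length 0)


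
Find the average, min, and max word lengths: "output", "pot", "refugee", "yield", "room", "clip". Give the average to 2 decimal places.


Lengths: "output"=6, "pot"=3, "refugee"=7, "yield"=5, "room"=4, "clip"=4
Sum = 29, Count = 6
Average = 29/6 = 4.83
= avg=4.83, min=3, max=7


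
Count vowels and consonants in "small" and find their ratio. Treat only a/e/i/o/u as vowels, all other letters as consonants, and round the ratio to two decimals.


Word: "small"
Vowels (a,e,i,o,u): 1
Consonants: 4
Ratio = 1/4
= 0.25


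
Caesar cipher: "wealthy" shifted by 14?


Word: "wealthy"
Shift: 14
Each letter → (letter + shift) mod 26:
  'w' (22) + 14 = 10 → 'k'
  'e' (4) + 14 = 18 → 's'
  'a' (0) + 14 = 14 → 'o'
  'l' (11) + 14 = 25 → 'z'
  't' (19) + 14 = 7 → 'h'
  'h' (7) + 14 = 21 → 'v'
  'y' (24) + 14 = 12 → 'm'
Result = "ksozhvm"


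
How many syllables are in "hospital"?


Word: "hospital"
Syllable breakdown: hos · pi · tal
Counting: 3 parts
= 3 syllables


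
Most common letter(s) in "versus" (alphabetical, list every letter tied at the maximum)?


Word: "versus"
Letter counts:
  'e': 1
  'r': 1
  's': 2
  'u': 1
  'v': 1
Maximum count = 2
Most frequent = 's' (2 times each)


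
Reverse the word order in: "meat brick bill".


Original: "meat brick bill"
Words (1..n): meat | brick | bill
Reversed (n..1): bill | brick | meat
Result = "bill brick meat"


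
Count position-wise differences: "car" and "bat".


Comparing character by character (same length = 3):
  Pos 0: 'c' vs 'b' !=
  Pos 1: 'a' vs 'a' =
  Pos 2: 'r' vs 't' !=
Hamming distance = 2


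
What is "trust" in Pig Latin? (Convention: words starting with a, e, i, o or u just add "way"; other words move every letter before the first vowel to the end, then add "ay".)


Word: "trust"
Starts with consonant(s) → move to end, add 'ay'
Consonant cluster: "tr"
Pig Latin = "usttray"


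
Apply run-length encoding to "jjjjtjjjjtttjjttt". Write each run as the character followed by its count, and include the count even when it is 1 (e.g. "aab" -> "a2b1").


String: "jjjjtjjjjtttjjttt"
Scanning for consecutive runs:
  'j' x 4
  't' x 1
  'j' x 4
  't' x 3
  'j' x 2
  't' x 3
RLE = "j4t1j4t3j2t3"
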